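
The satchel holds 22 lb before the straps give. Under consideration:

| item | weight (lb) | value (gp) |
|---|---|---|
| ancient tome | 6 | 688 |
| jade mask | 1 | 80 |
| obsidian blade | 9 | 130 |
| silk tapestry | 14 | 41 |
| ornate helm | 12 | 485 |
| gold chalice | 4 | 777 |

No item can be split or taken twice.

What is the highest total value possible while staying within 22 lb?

1950

Density check — gold chalice 194.25, ancient tome 114.67, jade mask 80.00 are the best per lb.
Taking the top-ratio items first gives ancient tome + jade mask + obsidian blade + gold chalice for 1675 (20 lb).
The 10 lb tied up in jade mask and obsidian blade is better spent on ornate helm — total rises to 1950 (22 lb).
Next best is ancient tome + jade mask + obsidian blade + gold chalice at 1675 (20 lb) — short by 275.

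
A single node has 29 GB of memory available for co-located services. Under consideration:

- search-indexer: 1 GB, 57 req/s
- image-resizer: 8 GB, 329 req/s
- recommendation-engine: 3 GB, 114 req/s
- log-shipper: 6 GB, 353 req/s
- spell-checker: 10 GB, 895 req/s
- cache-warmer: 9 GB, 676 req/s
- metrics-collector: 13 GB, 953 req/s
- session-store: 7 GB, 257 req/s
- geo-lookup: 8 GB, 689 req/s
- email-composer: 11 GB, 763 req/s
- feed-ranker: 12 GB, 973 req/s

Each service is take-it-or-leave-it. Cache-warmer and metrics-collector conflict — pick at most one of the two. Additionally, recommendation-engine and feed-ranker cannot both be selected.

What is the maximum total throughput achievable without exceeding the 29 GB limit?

2347

Taking the top-ratio services first gives search-indexer + spell-checker + cache-warmer + geo-lookup for 2317 (28 GB).
Replace search-indexer and cache-warmer with email-composer: the trade gains 30 net, giving 2347 at 29 GB.
Every other selection either busts 29 GB or breaks a pairing rule or fails to beat 2347.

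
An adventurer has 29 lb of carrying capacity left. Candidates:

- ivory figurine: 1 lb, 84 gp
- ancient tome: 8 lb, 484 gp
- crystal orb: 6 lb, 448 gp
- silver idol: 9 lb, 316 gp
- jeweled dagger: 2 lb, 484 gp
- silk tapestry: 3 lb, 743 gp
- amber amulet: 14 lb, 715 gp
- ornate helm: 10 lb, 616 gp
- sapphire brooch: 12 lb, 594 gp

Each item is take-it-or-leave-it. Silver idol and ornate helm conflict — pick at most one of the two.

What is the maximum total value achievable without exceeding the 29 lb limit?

2775

Density check — silk tapestry 247.67, jeweled dagger 242.00, ivory figurine 84.00, crystal orb 74.67 are the best per lb.
Filling by ratio: ivory figurine + crystal orb + jeweled dagger + silk tapestry + ornate helm for 2375, with 7 lb left unused.
Dropping ivory figurine frees 1 lb; slotting in ancient tome (8 lb) lifts the total to 2775 at 29 lb.
The closest alternative, ivory figurine + ancient tome + crystal orb + silver idol + jeweled dagger + silk tapestry, reaches only 2559.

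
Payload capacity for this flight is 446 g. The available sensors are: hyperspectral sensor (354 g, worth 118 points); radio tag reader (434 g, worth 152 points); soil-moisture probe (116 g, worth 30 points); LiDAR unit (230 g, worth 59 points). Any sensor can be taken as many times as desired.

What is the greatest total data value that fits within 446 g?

152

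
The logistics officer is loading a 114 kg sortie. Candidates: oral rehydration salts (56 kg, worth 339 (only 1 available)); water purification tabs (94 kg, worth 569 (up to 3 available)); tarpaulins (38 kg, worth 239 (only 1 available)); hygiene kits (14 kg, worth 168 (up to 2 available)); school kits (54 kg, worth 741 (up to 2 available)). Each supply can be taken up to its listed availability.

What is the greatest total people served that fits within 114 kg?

1482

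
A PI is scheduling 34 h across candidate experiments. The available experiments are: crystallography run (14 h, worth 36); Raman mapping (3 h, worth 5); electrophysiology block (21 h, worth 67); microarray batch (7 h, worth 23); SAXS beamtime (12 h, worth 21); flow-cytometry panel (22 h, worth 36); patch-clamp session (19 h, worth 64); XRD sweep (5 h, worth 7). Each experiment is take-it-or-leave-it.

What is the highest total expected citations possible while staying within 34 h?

100

Taking the top-ratio experiments first gives Raman mapping + microarray batch + patch-clamp session + XRD sweep for 99 (34 h).
Dropping Raman mapping and microarray batch and XRD sweep frees 15 h; slotting in crystallography run (14 h) lifts the total to 100 at 33 h.
Every other selection either busts 34 h or fails to beat 100.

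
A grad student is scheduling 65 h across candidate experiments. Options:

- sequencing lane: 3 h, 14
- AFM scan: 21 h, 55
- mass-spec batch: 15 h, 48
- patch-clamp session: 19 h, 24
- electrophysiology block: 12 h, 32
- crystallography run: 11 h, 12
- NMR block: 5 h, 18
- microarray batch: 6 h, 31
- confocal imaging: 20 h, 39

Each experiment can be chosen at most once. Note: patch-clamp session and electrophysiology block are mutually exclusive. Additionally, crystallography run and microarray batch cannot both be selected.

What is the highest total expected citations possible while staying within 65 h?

198

By expected citations per h: microarray batch 5.17, sequencing lane 4.67, NMR block 3.60, mass-spec batch 3.20 lead.
Sequencing lane + AFM scan + mass-spec batch + electrophysiology block + NMR block + microarray batch uses 62 of the 65 h and totals 198.
Runner-up sequencing lane + AFM scan + mass-spec batch + microarray batch + confocal imaging tops out at 187.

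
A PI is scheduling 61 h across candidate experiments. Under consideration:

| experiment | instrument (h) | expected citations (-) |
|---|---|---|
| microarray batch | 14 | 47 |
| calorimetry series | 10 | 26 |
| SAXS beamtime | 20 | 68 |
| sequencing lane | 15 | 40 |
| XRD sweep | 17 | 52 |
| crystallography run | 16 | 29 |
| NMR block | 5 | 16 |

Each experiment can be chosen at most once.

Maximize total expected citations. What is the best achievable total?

193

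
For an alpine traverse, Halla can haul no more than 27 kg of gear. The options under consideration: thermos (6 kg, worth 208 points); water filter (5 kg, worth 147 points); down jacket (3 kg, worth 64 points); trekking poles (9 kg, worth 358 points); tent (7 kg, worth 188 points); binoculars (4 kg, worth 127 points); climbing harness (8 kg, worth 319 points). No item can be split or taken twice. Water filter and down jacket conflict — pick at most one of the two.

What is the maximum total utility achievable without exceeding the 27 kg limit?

1012

Taking thermos + trekking poles + binoculars + climbing harness: 27 kg used, 1012 in utility.
Runner-up water filter + trekking poles + binoculars + climbing harness tops out at 951.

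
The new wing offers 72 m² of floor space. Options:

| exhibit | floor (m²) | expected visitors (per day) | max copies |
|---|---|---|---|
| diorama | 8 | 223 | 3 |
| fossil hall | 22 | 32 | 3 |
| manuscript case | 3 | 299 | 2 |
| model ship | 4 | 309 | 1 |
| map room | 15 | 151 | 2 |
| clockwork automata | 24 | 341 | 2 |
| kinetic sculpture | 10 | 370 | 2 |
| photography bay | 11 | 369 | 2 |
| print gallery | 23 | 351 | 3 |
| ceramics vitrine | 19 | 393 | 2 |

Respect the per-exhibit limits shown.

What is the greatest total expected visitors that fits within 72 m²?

2831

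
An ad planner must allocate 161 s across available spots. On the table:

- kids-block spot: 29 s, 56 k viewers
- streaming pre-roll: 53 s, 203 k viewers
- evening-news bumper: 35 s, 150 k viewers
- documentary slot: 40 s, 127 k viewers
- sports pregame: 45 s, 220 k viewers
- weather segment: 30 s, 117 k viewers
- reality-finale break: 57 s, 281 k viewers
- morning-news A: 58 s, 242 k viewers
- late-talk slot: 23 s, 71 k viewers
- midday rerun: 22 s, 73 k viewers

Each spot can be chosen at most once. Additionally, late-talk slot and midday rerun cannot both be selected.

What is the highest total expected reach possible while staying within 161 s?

743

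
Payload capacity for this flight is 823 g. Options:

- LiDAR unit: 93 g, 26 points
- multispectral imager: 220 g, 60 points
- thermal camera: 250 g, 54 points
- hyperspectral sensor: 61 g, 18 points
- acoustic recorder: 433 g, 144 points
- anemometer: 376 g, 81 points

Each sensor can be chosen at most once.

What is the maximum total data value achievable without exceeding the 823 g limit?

248

The ratio ordering already packs tightly: LiDAR unit + multispectral imager + hyperspectral sensor + acoustic recorder, 807 g, 248.
Next best is LiDAR unit + multispectral imager + acoustic recorder at 230 (746 g) — short by 18.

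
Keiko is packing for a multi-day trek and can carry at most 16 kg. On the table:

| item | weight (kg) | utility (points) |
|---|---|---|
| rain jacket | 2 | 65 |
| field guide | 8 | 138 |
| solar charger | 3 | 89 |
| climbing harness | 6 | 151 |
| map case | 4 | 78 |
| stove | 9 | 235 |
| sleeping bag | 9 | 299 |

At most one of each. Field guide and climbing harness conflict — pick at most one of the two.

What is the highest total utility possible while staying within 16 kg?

Filling by ratio: rain jacket + solar charger + sleeping bag for 453, with 2 kg left unused.
Dropping rain jacket frees 2 kg; slotting in map case (4 kg) lifts the total to 466 at 16 kg.
Next best is rain jacket + solar charger + sleeping bag at 453 (14 kg) — short by 13.

466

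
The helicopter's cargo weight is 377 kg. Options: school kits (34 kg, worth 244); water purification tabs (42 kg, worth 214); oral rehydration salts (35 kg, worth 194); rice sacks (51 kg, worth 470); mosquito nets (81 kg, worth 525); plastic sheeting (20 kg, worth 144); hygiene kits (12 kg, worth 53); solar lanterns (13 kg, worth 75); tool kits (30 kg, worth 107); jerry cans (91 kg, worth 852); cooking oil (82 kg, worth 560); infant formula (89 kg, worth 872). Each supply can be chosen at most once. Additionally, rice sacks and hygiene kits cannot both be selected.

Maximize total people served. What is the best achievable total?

3142

By people served per kg: infant formula 9.80, jerry cans 9.36, rice sacks 9.22, plastic sheeting 7.20 lead.
Taking school kits + rice sacks + plastic sheeting + jerry cans + cooking oil + infant formula: 367 kg used, 3142 in people served.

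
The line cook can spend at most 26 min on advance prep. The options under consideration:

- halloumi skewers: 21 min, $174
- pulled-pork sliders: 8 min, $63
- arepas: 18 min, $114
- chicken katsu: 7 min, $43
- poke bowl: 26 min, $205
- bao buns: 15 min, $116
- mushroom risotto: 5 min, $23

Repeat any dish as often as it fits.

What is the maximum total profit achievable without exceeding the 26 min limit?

Taking the top-ratio dishes first gives halloumi skewers + mushroom risotto for 197 (26 min).
The 26 min tied up in halloumi skewers and mushroom risotto is better spent on poke bowl — total rises to 205 (26 min).

205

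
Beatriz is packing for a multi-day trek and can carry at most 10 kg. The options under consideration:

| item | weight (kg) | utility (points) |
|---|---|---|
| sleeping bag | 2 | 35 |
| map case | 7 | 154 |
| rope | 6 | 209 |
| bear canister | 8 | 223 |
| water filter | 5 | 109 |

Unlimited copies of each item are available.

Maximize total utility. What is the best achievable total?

279

By utility per kg: rope 34.83, bear canister 27.88, map case 22.00 lead.
The ratio ordering already packs tightly: 2×sleeping bag + rope, 10 kg, 279.
Every other selection either busts 10 kg or fails to beat 279.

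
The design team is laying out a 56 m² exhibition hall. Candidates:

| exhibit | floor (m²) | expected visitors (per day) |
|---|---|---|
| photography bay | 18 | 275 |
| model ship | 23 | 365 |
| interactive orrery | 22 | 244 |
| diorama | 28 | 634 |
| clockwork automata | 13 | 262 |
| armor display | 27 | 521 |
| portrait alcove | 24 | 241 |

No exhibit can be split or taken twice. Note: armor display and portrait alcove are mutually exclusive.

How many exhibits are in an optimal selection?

The maximum expected visitors within 56 m² is 1155.
For example diorama + armor display achieves it, using 55 m².
Any selection reaching 1155 contains exactly 2 exhibits.

2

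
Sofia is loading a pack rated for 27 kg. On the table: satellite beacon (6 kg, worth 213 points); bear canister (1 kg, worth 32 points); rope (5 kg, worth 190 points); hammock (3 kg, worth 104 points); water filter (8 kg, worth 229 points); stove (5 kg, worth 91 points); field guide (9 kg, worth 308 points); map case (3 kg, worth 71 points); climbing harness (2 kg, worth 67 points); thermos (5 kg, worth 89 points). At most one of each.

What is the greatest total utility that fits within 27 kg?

918

Density check — rope 38.00, satellite beacon 35.50, hammock 34.67 are the best per kg.
Taking the top-ratio items first gives satellite beacon + bear canister + rope + hammock + field guide + climbing harness for 914 (26 kg).
The 2 kg tied up in climbing harness is better spent on map case — total rises to 918 (27 kg).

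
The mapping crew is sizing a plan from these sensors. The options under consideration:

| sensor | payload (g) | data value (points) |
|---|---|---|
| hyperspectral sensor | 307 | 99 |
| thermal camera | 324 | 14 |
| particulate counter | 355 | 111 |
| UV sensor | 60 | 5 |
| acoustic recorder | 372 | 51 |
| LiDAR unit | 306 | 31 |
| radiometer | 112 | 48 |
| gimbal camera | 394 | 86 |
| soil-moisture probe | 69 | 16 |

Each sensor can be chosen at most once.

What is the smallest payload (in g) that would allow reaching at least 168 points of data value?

536

Look for the lowest-payload combination reaching 168.
particulate counter + radiometer + soil-moisture probe: 175 data value at 536 g.
Below 536 g the best achievable stays under 168.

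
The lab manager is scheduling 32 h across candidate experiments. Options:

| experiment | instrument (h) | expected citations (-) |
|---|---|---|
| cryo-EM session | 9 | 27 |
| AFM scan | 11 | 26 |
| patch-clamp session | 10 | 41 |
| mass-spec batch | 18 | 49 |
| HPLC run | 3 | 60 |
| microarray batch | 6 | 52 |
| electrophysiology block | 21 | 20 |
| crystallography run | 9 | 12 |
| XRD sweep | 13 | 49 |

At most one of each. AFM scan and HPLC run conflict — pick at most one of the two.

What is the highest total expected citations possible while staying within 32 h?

202

Ranking by ratio (expected citations/h): HPLC run 20.00, microarray batch 8.67, patch-clamp session 4.10.
Patch-clamp session + HPLC run + microarray batch + XRD sweep uses 32 of the 32 h and totals 202.
An exhaustive check of the 512 subsets confirms 202.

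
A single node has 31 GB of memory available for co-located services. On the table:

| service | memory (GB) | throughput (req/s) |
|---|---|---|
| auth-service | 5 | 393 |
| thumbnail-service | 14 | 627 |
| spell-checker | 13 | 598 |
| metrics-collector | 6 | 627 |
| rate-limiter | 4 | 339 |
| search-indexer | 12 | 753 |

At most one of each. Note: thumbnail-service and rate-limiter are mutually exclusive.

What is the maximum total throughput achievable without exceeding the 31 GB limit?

By throughput per GB: metrics-collector 104.50, rate-limiter 84.75, auth-service 78.60 lead.
The ratio ordering already packs tightly: auth-service + metrics-collector + rate-limiter + search-indexer, 27 GB, 2112.
That's the maximum — no feasible swap from here does better than 2112.

2112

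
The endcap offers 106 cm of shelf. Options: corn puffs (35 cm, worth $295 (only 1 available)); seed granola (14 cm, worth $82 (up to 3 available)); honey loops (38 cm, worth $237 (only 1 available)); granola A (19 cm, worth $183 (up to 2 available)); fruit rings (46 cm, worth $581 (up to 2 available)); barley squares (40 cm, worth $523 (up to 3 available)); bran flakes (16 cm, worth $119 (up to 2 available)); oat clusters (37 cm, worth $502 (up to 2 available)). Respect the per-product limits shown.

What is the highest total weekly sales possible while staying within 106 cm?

1287

Filling by ratio: granola A + 2×oat clusters for 1187, with 13 cm left unused.
Dropping 2×oat clusters frees 74 cm; slotting in fruit rings + barley squares (86 cm) lifts the total to 1287 at 105 cm.
The spare 1 cm is too small for any remaining product, and no exchange beats 1287.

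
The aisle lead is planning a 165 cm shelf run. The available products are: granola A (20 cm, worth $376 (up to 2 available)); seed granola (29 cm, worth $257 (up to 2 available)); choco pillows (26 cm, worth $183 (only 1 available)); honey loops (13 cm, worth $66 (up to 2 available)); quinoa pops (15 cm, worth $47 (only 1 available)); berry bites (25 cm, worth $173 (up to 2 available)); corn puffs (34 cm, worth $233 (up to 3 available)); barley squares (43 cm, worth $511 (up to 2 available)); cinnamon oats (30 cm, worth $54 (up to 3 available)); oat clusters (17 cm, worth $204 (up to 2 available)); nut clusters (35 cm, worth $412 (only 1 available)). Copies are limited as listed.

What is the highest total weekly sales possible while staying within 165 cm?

2186

A density-first pass picks 2×granola A + 2×barley squares + 2×oat clusters — 2182 at 160 cm.
The 34 cm tied up in 2×oat clusters is better spent on nut clusters — total rises to 2186 (161 cm).
Every other selection either busts 165 cm or exceeds an availability limit or fails to beat 2186.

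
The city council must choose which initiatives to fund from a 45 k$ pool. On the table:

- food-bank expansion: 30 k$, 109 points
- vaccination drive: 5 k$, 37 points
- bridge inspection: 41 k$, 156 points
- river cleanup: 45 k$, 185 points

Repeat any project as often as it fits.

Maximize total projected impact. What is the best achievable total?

333

Best packing: 9×vaccination drive — 45 k$, 333 total.
Every other selection either busts 45 k$ or fails to beat 333.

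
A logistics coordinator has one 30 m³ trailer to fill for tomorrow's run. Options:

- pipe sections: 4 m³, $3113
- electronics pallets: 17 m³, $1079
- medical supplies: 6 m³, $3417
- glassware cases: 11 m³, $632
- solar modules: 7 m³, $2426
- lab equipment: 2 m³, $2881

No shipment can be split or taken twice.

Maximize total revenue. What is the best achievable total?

Taking pipe sections + medical supplies + glassware cases + solar modules + lab equipment: 30 m³ used, 12469 in revenue.
Next best is pipe sections + medical supplies + solar modules + lab equipment at 11837 (19 m³) — short by 632.

12469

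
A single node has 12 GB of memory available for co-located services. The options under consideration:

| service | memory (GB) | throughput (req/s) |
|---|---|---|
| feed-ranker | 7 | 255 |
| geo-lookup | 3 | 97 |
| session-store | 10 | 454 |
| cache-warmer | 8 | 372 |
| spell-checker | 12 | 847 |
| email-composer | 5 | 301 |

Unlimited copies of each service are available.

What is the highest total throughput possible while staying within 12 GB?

Ranking by ratio (throughput/GB): spell-checker 70.58, email-composer 60.20, cache-warmer 46.50.
The ratio ordering already packs tightly: spell-checker, 12 GB, 847.
Every other selection either busts 12 GB or fails to beat 847.

847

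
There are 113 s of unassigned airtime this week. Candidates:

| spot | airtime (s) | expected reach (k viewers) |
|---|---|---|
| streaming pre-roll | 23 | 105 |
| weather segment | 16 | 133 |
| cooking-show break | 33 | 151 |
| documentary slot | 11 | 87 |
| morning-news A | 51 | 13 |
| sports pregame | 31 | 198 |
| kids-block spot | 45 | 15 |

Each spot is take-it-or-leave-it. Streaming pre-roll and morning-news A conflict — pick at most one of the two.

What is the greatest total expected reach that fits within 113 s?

587

The ratio heuristic lands on weather segment + cooking-show break + documentary slot + sports pregame (569) but leaves 22 s idle.
The 11 s tied up in documentary slot is better spent on streaming pre-roll — total rises to 587 (103 s).
The closest alternative, weather segment + cooking-show break + documentary slot + sports pregame, reaches only 569.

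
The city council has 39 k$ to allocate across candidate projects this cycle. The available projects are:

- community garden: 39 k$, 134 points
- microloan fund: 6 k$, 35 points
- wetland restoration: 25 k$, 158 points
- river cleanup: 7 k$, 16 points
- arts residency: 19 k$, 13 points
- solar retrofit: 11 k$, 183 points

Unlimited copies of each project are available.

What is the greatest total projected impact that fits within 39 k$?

584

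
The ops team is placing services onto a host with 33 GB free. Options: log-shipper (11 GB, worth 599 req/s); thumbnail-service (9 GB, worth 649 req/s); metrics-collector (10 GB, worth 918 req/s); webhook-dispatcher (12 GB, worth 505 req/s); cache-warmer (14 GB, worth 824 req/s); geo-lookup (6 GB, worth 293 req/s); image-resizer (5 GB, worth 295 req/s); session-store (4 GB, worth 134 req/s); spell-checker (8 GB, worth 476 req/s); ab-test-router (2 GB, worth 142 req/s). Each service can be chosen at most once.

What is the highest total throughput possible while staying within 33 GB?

2391

Greedy by ratio would take thumbnail-service + metrics-collector + session-store + spell-checker + ab-test-router: 33 GB used, total 2319.
Replace session-store and spell-checker and ab-test-router with cache-warmer: the trade gains 72 net, giving 2391 at 33 GB.
Every other selection either busts 33 GB or fails to beat 2391.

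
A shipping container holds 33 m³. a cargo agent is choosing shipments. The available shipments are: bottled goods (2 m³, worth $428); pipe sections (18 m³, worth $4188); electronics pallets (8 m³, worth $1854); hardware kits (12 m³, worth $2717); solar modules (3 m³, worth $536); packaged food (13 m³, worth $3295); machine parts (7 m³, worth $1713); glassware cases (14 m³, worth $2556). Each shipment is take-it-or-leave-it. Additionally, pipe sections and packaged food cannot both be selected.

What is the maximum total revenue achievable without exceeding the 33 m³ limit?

7866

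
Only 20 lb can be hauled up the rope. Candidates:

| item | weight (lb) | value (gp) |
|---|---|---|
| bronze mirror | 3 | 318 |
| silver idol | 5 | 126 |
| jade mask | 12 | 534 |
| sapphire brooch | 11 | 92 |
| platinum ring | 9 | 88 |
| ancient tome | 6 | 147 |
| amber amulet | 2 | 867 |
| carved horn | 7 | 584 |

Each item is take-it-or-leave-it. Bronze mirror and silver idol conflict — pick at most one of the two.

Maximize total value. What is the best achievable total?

1916

Bronze mirror + ancient tome + amber amulet + carved horn uses 18 of the 20 lb and totals 1916.
Next best is bronze mirror + amber amulet + carved horn at 1769 (12 lb) — short by 147.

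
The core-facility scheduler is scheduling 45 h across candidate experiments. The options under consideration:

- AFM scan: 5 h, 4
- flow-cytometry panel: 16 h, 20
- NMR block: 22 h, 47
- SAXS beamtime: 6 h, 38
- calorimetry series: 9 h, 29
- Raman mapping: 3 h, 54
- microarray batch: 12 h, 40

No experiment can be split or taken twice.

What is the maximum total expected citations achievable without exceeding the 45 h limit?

Ranking by ratio (expected citations/h): Raman mapping 18.00, SAXS beamtime 6.33, microarray batch 3.33.
The ratio heuristic lands on AFM scan + SAXS beamtime + calorimetry series + Raman mapping + microarray batch (165) but leaves 10 h idle.
Replace AFM scan and calorimetry series with NMR block: the trade gains 14 net, giving 179 at 43 h.
Next best is AFM scan + NMR block + SAXS beamtime + calorimetry series + Raman mapping at 172 (45 h) — short by 7.

179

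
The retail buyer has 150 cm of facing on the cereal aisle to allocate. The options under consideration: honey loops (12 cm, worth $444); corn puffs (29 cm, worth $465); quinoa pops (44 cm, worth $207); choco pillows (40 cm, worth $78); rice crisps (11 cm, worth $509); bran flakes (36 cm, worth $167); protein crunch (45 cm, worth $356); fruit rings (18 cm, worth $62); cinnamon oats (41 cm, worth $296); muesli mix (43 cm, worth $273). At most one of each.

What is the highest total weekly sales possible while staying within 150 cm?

2070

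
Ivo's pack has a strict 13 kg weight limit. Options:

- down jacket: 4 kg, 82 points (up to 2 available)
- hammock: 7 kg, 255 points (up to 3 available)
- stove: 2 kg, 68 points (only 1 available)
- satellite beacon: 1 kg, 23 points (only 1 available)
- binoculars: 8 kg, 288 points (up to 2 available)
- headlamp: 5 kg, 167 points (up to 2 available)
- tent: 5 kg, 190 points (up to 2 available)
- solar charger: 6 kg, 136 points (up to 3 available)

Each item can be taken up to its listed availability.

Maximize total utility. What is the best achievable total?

A density-first pass picks stove + satellite beacon + 2×tent — 471 at 13 kg.
Replace stove and satellite beacon and tent with binoculars: the trade gains 7 net, giving 478 at 13 kg.

478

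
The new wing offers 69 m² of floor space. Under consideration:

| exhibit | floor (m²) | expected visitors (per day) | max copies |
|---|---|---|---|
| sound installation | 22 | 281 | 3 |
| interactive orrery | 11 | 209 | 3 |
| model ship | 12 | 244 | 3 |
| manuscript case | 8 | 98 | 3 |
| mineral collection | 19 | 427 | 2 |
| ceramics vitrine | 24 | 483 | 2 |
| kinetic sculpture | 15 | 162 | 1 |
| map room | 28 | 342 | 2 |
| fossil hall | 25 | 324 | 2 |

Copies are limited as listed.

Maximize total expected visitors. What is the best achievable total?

1405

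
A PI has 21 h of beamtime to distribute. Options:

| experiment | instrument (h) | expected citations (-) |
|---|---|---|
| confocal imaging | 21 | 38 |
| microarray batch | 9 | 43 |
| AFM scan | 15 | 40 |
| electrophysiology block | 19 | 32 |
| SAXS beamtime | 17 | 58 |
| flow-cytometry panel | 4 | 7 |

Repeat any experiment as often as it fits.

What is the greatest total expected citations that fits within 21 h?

86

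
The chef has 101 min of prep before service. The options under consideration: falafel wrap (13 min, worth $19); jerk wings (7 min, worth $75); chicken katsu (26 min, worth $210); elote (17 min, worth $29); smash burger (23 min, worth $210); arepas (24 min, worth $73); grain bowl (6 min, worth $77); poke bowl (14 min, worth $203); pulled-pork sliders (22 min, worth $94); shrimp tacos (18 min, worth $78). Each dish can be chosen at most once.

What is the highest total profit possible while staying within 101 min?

Ranking by ratio (profit/min): poke bowl 14.50, grain bowl 12.83, jerk wings 10.71.
The ratio heuristic lands on jerk wings + chicken katsu + smash burger + grain bowl + poke bowl + shrimp tacos (853) but leaves 7 min idle.
Replace shrimp tacos with pulled-pork sliders: the trade gains 16 net, giving 869 at 98 min.
The spare 3 min is too small for any remaining dish, and no exchange beats 869.

869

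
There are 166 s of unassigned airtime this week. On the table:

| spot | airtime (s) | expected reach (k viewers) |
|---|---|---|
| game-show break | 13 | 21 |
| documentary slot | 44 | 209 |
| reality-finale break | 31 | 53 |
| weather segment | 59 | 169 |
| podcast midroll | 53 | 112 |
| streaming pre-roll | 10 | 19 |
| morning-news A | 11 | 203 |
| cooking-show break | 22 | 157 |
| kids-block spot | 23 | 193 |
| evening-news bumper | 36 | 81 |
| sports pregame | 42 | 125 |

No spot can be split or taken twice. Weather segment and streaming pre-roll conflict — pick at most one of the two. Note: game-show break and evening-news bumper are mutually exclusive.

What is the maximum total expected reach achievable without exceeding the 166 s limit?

A density-first pass picks game-show break + documentary slot + streaming pre-roll + morning-news A + cooking-show break + kids-block spot + sports pregame — 927 at 165 s.
The 65 s tied up in game-show break and streaming pre-roll and sports pregame is better spent on weather segment — total rises to 931 (159 s).

931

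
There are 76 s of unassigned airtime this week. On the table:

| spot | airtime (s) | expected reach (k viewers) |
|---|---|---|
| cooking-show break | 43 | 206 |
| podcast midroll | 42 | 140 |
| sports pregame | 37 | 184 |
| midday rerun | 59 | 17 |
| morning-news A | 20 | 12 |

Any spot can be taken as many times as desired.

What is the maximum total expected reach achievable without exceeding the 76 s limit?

368

Density check — sports pregame 4.97, cooking-show break 4.79, podcast midroll 3.33 are the best per s.
Taking 2×sports pregame: 74 s used, 368 in expected reach.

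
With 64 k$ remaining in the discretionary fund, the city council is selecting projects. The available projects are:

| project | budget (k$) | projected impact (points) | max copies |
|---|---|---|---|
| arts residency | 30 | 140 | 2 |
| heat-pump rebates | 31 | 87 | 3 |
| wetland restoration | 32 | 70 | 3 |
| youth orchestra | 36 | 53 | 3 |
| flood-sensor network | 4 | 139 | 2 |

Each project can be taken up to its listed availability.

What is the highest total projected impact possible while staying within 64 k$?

419

Taking the top-ratio projects first gives arts residency + 2×flood-sensor network for 418 (38 k$).
The 4 k$ tied up in flood-sensor network is better spent on arts residency — total rises to 419 (64 k$).
That's the maximum — no swap from here does better than 419.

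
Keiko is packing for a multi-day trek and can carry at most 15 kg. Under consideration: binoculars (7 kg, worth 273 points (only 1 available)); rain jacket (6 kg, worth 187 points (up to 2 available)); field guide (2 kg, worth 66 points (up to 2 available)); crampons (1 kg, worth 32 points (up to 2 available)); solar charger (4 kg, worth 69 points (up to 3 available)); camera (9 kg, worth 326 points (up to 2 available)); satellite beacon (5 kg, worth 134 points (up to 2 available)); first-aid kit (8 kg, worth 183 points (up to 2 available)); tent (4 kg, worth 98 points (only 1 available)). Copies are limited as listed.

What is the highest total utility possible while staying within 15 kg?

526

Taking the top-ratio items first gives binoculars + 2×field guide + 2×crampons for 469 (13 kg).
Dropping field guide and 2×crampons frees 4 kg; slotting in rain jacket (6 kg) lifts the total to 526 at 15 kg.
Every other selection either busts 15 kg or exceeds an availability limit or fails to beat 526.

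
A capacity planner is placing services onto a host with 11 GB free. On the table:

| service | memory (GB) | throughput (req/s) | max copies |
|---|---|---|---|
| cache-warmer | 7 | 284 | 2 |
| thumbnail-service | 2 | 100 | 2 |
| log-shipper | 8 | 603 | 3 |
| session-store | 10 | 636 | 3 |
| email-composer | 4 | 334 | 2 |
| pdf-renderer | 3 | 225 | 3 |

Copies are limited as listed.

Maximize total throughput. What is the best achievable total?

893

Best packing: 2×email-composer + pdf-renderer — 11 GB, 893 total.
That's the maximum — no swap from here does better than 893.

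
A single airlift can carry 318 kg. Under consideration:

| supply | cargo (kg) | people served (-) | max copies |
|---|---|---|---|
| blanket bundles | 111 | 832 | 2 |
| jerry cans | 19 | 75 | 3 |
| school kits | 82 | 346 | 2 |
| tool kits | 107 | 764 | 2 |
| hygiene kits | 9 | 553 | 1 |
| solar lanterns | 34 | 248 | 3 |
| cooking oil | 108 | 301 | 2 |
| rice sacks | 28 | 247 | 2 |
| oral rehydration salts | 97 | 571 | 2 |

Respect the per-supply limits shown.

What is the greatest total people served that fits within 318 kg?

Taking the top-ratio supplies first gives 2×blanket bundles + jerry cans + hygiene kits + 2×rice sacks for 2786 (306 kg).
Replace blanket bundles and jerry cans with tool kits + solar lanterns: the trade gains 105 net, giving 2891 at 317 kg.
No other feasible combination exceeds 2891.

2891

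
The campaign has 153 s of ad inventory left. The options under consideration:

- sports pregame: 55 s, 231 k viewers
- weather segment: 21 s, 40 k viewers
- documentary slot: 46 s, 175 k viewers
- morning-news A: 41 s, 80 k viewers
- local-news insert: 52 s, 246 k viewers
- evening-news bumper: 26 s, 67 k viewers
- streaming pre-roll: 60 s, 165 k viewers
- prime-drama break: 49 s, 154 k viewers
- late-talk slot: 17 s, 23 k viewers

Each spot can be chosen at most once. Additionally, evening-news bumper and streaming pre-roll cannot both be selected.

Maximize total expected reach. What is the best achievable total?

The ratio ordering already packs tightly: sports pregame + documentary slot + local-news insert, 153 s, 652.
Runner-up documentary slot + local-news insert + prime-drama break tops out at 575.

652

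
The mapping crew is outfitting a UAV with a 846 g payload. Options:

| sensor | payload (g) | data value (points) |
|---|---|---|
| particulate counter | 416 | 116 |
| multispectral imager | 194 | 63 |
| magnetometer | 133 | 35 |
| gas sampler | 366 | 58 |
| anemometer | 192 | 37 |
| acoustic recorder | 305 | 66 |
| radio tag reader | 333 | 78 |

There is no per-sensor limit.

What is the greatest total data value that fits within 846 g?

The ratio ordering already packs tightly: 4×multispectral imager, 776 g, 252.
No other feasible combination exceeds 252.

252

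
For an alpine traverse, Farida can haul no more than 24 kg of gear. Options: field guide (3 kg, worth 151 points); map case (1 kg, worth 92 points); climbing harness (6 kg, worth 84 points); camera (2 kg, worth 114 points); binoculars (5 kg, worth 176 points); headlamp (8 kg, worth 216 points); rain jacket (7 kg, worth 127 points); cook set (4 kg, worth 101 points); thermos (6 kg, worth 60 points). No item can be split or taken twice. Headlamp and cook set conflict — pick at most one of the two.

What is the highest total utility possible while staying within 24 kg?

By utility per kg: map case 92.00, camera 57.00, field guide 50.33 lead.
Field guide + map case + binoculars + headlamp + rain jacket uses 24 of the 24 kg and totals 762.

762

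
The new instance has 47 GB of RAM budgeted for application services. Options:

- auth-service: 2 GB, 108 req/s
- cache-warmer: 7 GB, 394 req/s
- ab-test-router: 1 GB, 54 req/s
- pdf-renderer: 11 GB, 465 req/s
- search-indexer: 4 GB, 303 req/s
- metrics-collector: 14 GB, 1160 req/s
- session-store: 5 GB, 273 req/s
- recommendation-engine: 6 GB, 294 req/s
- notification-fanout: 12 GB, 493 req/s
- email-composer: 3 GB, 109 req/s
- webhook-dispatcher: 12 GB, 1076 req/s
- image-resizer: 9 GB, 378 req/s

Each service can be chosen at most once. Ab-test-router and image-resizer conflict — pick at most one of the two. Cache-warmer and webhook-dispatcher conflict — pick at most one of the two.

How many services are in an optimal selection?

8

Optimal total is 3377.
For example auth-service + ab-test-router + search-indexer + metrics-collector + session-store + recommendation-engine + email-composer + webhook-dispatcher achieves it, using 47 GB.
All optima have 8 services.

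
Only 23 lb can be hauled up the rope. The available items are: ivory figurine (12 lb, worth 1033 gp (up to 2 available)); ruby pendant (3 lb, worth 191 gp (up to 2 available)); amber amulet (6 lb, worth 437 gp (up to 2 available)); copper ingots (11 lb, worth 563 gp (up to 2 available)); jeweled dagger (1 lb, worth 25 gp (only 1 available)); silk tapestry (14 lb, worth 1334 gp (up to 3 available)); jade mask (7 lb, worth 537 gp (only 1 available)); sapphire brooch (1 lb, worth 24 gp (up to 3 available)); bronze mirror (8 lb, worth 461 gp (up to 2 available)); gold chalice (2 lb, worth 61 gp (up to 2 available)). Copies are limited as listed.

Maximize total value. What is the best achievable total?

Ranking by ratio (value/lb): silk tapestry 95.29, ivory figurine 86.08, jade mask 76.71, amber amulet 72.83.
A density-first pass picks silk tapestry + jade mask + gold chalice — 1932 at 23 lb.
The 9 lb tied up in jade mask and gold chalice is better spent on ruby pendant + amber amulet — total rises to 1962 (23 lb).

1962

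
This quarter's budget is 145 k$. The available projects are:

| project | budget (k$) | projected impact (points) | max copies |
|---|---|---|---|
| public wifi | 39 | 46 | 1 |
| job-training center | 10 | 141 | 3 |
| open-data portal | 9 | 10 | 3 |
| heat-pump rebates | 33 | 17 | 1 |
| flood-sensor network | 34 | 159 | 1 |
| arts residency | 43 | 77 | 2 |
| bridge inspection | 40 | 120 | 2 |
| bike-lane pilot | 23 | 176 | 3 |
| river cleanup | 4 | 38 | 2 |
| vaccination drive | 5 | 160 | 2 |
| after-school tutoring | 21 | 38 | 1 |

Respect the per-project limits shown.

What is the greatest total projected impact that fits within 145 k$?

1430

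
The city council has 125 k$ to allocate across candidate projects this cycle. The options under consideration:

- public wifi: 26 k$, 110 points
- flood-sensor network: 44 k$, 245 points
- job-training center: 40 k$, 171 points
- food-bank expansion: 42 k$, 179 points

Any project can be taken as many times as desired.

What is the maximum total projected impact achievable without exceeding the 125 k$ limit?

The ratio ordering already packs tightly: public wifi + 2×flood-sensor network, 114 k$, 600.

600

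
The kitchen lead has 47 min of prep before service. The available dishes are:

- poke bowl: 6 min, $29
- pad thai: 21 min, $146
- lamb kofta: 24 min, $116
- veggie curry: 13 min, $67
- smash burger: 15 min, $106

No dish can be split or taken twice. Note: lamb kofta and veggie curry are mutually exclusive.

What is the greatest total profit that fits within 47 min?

By profit per min: smash burger 7.07, pad thai 6.95, veggie curry 5.15 lead.
Best packing: poke bowl + pad thai + smash burger — 42 min, 281 total.

281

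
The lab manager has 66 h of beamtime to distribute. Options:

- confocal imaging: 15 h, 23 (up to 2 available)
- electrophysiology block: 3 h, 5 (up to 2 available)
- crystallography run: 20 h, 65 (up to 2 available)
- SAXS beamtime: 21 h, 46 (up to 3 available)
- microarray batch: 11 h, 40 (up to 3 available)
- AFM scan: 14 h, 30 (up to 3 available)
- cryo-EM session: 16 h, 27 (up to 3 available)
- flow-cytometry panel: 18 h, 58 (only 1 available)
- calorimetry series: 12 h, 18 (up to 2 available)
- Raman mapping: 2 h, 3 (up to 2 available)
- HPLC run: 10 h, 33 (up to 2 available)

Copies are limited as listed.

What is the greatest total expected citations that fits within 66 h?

Density check — microarray batch 3.64, HPLC run 3.30, crystallography run 3.25 are the best per h.
A density-first pass picks 2×electrophysiology block + 3×microarray batch + 2×Raman mapping + 2×HPLC run — 202 at 63 h.
Dropping electrophysiology block and 2×Raman mapping and HPLC run frees 17 h; slotting in crystallography run (20 h) lifts the total to 223 at 66 h.
Nothing else within 66 h beats 223.

223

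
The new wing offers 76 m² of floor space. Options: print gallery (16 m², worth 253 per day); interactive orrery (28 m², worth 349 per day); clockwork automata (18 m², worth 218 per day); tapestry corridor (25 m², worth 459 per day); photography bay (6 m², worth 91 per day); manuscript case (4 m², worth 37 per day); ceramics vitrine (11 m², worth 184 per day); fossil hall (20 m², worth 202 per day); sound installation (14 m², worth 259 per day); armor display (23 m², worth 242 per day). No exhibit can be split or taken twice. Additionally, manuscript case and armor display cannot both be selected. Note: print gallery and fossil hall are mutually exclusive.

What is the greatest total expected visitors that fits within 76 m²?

1283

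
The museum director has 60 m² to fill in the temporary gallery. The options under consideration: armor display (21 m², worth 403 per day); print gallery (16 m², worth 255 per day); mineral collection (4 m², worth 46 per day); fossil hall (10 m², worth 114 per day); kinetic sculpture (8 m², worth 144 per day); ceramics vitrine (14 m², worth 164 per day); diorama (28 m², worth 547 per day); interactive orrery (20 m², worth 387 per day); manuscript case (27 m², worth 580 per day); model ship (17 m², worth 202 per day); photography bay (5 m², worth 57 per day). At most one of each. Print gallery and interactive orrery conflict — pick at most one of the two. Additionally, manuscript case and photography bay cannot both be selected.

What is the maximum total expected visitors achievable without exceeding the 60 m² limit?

1173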